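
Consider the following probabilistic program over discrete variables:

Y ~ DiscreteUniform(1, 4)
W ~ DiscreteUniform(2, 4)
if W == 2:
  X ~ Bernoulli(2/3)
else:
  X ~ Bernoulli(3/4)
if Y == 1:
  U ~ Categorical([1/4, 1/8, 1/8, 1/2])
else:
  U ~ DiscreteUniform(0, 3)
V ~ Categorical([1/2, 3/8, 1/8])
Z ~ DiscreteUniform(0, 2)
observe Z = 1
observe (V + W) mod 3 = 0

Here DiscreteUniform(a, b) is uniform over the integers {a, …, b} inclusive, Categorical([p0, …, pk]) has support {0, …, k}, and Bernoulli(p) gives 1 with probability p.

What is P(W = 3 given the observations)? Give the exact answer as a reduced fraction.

Enumerate traces; 96 have nonzero weight after conditioning:
  (Y=1, W=2, X=0, U=0, V=1, Z=1) weight 1/1152
  (Y=1, W=2, X=0, U=1, V=1, Z=1) weight 1/2304
  (Y=1, W=2, X=0, U=2, V=1, Z=1) weight 1/2304
  (Y=1, W=2, X=0, U=3, V=1, Z=1) weight 1/576
  (Y=1, W=2, X=1, U=0, V=1, Z=1) weight 1/576
  (Y=1, W=2, X=1, U=1, V=1, Z=1) weight 1/1152
  (Y=1, W=2, X=1, U=2, V=1, Z=1) weight 1/1152
  (Y=1, W=2, X=1, U=3, V=1, Z=1) weight 1/288
  (Y=1, W=3, X=0, U=0, V=0, Z=1) weight 1/1152
  (Y=1, W=4, X=0, U=0, V=2, Z=1) weight 1/4608
  … 86 more
Group by W:
  weight(W=2) = 1/24
  weight(W=3) = 1/18
  weight(W=4) = 1/72
Total weight = 1/24 + 1/18 + 1/72 = 1/9
P(W=2 | obs) = 1/24 / 1/9 = 3/8
P(W=3 | obs) = 1/18 / 1/9 = 1/2
P(W=4 | obs) = 1/72 / 1/9 = 1/8

P(W = 3 | obs) = 1/2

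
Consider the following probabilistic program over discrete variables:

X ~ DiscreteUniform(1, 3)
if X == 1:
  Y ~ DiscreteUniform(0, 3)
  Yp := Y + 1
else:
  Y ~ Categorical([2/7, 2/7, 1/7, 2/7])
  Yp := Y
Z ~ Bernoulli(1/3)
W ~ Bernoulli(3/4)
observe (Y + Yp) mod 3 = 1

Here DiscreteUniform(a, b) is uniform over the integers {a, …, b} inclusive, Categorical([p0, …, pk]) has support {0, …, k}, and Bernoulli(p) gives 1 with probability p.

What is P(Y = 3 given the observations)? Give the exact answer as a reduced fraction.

P(Y = 3 | obs) = 7/22

Enumerate traces; 16 have nonzero weight after conditioning:
  (X=1, Y=0, Z=0, W=0) weight 1/72
  (X=1, Y=0, Z=0, W=1) weight 1/24
  (X=1, Y=0, Z=1, W=0) weight 1/144
  (X=1, Y=0, Z=1, W=1) weight 1/48
  (X=1, Y=3, Z=0, W=0) weight 1/72
  (X=1, Y=3, Z=0, W=1) weight 1/24
  (X=1, Y=3, Z=1, W=0) weight 1/144
  (X=1, Y=3, Z=1, W=1) weight 1/48
  (X=2, Y=2, Z=0, W=0) weight 1/126
  … 7 more
Group by Y:
  weight(Y=0) = 1/12
  weight(Y=2) = 2/21
  weight(Y=3) = 1/12
Total weight = 1/12 + 2/21 + 1/12 = 11/42
P(Y=0 | obs) = 1/12 / 11/42 = 7/22
P(Y=2 | obs) = 2/21 / 11/42 = 4/11
P(Y=3 | obs) = 1/12 / 11/42 = 7/22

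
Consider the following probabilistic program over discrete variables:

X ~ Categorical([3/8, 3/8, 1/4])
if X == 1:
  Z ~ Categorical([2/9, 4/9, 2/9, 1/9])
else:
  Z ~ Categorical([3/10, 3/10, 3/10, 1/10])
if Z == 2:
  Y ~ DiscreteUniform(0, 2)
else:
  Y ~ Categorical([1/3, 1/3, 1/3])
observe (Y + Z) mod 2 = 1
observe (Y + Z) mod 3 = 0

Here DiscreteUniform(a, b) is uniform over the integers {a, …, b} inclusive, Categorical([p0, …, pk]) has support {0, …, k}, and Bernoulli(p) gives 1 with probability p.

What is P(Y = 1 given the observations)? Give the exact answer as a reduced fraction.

Enumerate traces; 9 have nonzero weight after conditioning:
  (X=0, Z=1, Y=2) weight 3/80
  (X=0, Z=2, Y=1) weight 3/80
  (X=0, Z=3, Y=0) weight 1/80
  (X=1, Z=1, Y=2) weight 1/18
  (X=1, Z=2, Y=1) weight 1/36
  (X=1, Z=3, Y=0) weight 1/72
  (X=2, Z=1, Y=2) weight 1/40
  (X=2, Z=2, Y=1) weight 1/40
  … 1 more
Group by Y:
  weight(Y=0) = 5/144
  weight(Y=1) = 13/144
  weight(Y=2) = 17/144
Total weight = 5/144 + 13/144 + 17/144 = 35/144
P(Y=0 | obs) = 5/144 / 35/144 = 1/7
P(Y=1 | obs) = 13/144 / 35/144 = 13/35
P(Y=2 | obs) = 17/144 / 35/144 = 17/35

P(Y = 1 | obs) = 13/35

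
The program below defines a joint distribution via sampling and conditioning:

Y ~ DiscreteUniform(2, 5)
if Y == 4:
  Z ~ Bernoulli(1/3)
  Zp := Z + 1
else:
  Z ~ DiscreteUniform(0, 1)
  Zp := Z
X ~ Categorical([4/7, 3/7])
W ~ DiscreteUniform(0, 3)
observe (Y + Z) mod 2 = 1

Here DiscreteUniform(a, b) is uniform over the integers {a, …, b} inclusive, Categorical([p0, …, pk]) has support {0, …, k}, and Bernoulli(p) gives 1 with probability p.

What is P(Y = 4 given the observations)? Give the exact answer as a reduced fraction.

P(Y = 4 | obs) = 2/11

Enumerate traces; 32 have nonzero weight after conditioning:
  (Y=2, Z=1, X=0, W=0) weight 1/56
  (Y=2, Z=1, X=0, W=1) weight 1/56
  (Y=2, Z=1, X=0, W=2) weight 1/56
  (Y=2, Z=1, X=0, W=3) weight 1/56
  (Y=2, Z=1, X=1, W=0) weight 3/224
  (Y=2, Z=1, X=1, W=1) weight 3/224
  (Y=2, Z=1, X=1, W=2) weight 3/224
  (Y=2, Z=1, X=1, W=3) weight 3/224
  (Y=3, Z=0, X=0, W=0) weight 1/56
  (Y=4, Z=1, X=0, W=0) weight 1/84
  … 22 more
Group by Y:
  weight(Y=2) = 1/8
  weight(Y=3) = 1/8
  weight(Y=4) = 1/12
  weight(Y=5) = 1/8
Total weight = 1/8 + 1/8 + 1/12 + 1/8 = 11/24
P(Y=2 | obs) = 1/8 / 11/24 = 3/11
P(Y=3 | obs) = 1/8 / 11/24 = 3/11
P(Y=4 | obs) = 1/12 / 11/24 = 2/11
P(Y=5 | obs) = 1/8 / 11/24 = 3/11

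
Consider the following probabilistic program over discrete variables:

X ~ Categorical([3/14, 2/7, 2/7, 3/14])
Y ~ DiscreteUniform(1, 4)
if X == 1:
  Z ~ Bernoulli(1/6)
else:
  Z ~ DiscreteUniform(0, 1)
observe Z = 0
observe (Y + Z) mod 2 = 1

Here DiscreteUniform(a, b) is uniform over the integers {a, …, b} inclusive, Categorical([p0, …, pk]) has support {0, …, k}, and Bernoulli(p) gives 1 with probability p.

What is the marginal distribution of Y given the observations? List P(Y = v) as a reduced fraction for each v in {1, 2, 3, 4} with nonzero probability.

P(Y=1) = 1/2, P(Y=3) = 1/2

Enumerate traces; 8 have nonzero weight after conditioning:
  (X=0, Y=1, Z=0) weight 3/112
  (X=0, Y=3, Z=0) weight 3/112
  (X=1, Y=1, Z=0) weight 5/84
  (X=1, Y=3, Z=0) weight 5/84
  (X=2, Y=1, Z=0) weight 1/28
  (X=2, Y=3, Z=0) weight 1/28
  (X=3, Y=1, Z=0) weight 3/112
  (X=3, Y=3, Z=0) weight 3/112
Group by Y:
  weight(Y=1) = 25/168
  weight(Y=3) = 25/168
Total weight = 25/168 + 25/168 = 25/84
P(Y=1 | obs) = 25/168 / 25/84 = 1/2
P(Y=3 | obs) = 25/168 / 25/84 = 1/2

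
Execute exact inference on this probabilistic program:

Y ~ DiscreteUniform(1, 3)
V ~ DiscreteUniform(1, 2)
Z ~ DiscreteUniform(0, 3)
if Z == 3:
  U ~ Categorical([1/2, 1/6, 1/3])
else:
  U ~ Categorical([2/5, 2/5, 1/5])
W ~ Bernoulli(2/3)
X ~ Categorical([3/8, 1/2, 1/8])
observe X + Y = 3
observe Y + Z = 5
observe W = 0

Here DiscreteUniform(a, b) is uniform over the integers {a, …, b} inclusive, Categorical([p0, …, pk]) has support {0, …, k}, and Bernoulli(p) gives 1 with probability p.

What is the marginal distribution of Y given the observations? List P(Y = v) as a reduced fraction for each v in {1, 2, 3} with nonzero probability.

P(Y=2) = 4/7, P(Y=3) = 3/7

Enumerate traces; 12 have nonzero weight after conditioning:
  (Y=2, V=1, Z=3, U=0, W=0, X=1) weight 1/288
  (Y=2, V=1, Z=3, U=1, W=0, X=1) weight 1/864
  (Y=2, V=1, Z=3, U=2, W=0, X=1) weight 1/432
  (Y=2, V=2, Z=3, U=0, W=0, X=1) weight 1/288
  (Y=2, V=2, Z=3, U=1, W=0, X=1) weight 1/864
  (Y=2, V=2, Z=3, U=2, W=0, X=1) weight 1/432
  (Y=3, V=1, Z=2, U=0, W=0, X=0) weight 1/480
  (Y=3, V=1, Z=2, U=1, W=0, X=0) weight 1/480
  … 4 more
Group by Y:
  weight(Y=2) = 1/72
  weight(Y=3) = 1/96
Total weight = 1/72 + 1/96 = 7/288
P(Y=2 | obs) = 1/72 / 7/288 = 4/7
P(Y=3 | obs) = 1/96 / 7/288 = 3/7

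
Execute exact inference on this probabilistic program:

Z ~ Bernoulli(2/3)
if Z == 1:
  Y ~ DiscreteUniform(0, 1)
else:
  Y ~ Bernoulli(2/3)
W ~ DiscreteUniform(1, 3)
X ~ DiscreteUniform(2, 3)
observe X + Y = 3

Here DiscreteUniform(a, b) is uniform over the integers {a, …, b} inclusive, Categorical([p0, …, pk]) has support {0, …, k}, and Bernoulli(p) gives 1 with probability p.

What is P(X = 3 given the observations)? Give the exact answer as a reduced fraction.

Enumerate traces; 12 have nonzero weight after conditioning:
  (Z=0, Y=0, W=1, X=3) weight 1/54
  (Z=0, Y=0, W=2, X=3) weight 1/54
  (Z=0, Y=0, W=3, X=3) weight 1/54
  (Z=0, Y=1, W=1, X=2) weight 1/27
  (Z=0, Y=1, W=2, X=2) weight 1/27
  (Z=0, Y=1, W=3, X=2) weight 1/27
  (Z=1, Y=0, W=1, X=3) weight 1/18
  (Z=1, Y=0, W=2, X=3) weight 1/18
  … 4 more
Group by X:
  weight(X=2) = 5/18
  weight(X=3) = 2/9
Total weight = 5/18 + 2/9 = 1/2
P(X=2 | obs) = 5/18 / 1/2 = 5/9
P(X=3 | obs) = 2/9 / 1/2 = 4/9

P(X = 3 | obs) = 4/9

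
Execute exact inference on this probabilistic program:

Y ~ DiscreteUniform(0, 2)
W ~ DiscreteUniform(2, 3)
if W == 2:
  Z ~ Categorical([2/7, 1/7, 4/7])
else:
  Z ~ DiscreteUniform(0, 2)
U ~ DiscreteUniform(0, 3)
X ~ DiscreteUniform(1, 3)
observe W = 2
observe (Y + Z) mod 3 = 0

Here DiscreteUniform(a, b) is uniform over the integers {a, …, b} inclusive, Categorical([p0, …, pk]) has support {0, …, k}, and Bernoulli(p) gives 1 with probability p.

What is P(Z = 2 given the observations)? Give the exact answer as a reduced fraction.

Enumerate traces; 36 have nonzero weight after conditioning:
  (Y=0, W=2, Z=0, U=0, X=1) weight 1/252
  (Y=0, W=2, Z=0, U=0, X=2) weight 1/252
  (Y=0, W=2, Z=0, U=0, X=3) weight 1/252
  (Y=0, W=2, Z=0, U=1, X=1) weight 1/252
  (Y=0, W=2, Z=0, U=1, X=2) weight 1/252
  (Y=0, W=2, Z=0, U=1, X=3) weight 1/252
  (Y=0, W=2, Z=0, U=2, X=1) weight 1/252
  (Y=0, W=2, Z=0, U=2, X=2) weight 1/252
  (Y=1, W=2, Z=2, U=0, X=1) weight 1/126
  (Y=2, W=2, Z=1, U=0, X=1) weight 1/504
  … 26 more
Group by Z:
  weight(Z=0) = 1/21
  weight(Z=1) = 1/42
  weight(Z=2) = 2/21
Total weight = 1/21 + 1/42 + 2/21 = 1/6
P(Z=0 | obs) = 1/21 / 1/6 = 2/7
P(Z=1 | obs) = 1/42 / 1/6 = 1/7
P(Z=2 | obs) = 2/21 / 1/6 = 4/7

P(Z = 2 | obs) = 4/7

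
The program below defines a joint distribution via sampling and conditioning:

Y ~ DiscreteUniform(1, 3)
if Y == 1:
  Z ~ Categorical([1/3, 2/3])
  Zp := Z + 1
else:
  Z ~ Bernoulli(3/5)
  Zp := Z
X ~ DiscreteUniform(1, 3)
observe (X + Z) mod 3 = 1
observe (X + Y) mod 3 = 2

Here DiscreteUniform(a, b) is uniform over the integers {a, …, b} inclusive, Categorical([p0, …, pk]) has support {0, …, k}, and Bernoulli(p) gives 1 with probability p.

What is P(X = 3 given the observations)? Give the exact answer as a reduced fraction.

Enumerate traces; 2 have nonzero weight after conditioning:
  (Y=1, Z=0, X=1) weight 1/27
  (Y=2, Z=1, X=3) weight 1/15
Group by X:
  weight(X=1) = 1/27
  weight(X=3) = 1/15
Total weight = 1/27 + 1/15 = 14/135
P(X=1 | obs) = 1/27 / 14/135 = 5/14
P(X=3 | obs) = 1/15 / 14/135 = 9/14

P(X = 3 | obs) = 9/14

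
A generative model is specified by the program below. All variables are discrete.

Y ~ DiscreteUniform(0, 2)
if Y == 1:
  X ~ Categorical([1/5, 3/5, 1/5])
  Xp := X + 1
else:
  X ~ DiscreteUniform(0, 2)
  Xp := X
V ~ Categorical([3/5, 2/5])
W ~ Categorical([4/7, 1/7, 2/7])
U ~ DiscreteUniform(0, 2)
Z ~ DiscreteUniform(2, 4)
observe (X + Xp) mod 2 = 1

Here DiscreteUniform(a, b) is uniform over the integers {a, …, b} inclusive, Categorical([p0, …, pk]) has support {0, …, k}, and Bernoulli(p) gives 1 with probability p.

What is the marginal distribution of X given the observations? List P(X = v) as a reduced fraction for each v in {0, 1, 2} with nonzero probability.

P(X=0) = 1/5, P(X=1) = 3/5, P(X=2) = 1/5

Enumerate traces; 162 have nonzero weight after conditioning:
  (Y=1, X=0, V=0, W=0, U=0, Z=2) weight 4/1575
  (Y=1, X=0, V=0, W=0, U=0, Z=3) weight 4/1575
  (Y=1, X=0, V=0, W=0, U=0, Z=4) weight 4/1575
  (Y=1, X=0, V=0, W=0, U=1, Z=2) weight 4/1575
  (Y=1, X=0, V=0, W=0, U=1, Z=3) weight 4/1575
  (Y=1, X=0, V=0, W=0, U=1, Z=4) weight 4/1575
  (Y=1, X=0, V=0, W=0, U=2, Z=2) weight 4/1575
  (Y=1, X=0, V=0, W=0, U=2, Z=3) weight 4/1575
  (Y=1, X=1, V=0, W=0, U=0, Z=2) weight 4/525
  (Y=1, X=2, V=0, W=0, U=0, Z=2) weight 4/1575
  … 152 more
Group by X:
  weight(X=0) = 1/15
  weight(X=1) = 1/5
  weight(X=2) = 1/15
Total weight = 1/15 + 1/5 + 1/15 = 1/3
P(X=0 | obs) = 1/15 / 1/3 = 1/5
P(X=1 | obs) = 1/5 / 1/3 = 3/5
P(X=2 | obs) = 1/15 / 1/3 = 1/5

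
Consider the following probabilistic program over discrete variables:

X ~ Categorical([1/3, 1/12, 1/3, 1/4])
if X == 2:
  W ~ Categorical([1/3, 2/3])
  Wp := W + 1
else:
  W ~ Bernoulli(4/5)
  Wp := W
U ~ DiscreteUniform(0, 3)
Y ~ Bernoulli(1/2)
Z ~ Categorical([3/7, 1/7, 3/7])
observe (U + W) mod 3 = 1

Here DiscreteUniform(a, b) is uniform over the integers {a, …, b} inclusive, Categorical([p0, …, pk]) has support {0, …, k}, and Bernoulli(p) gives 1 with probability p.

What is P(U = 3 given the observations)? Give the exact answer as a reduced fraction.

Enumerate traces; 72 have nonzero weight after conditioning:
  (X=0, W=0, U=1, Y=0, Z=0) weight 1/280
  (X=0, W=0, U=1, Y=0, Z=1) weight 1/840
  (X=0, W=0, U=1, Y=0, Z=2) weight 1/280
  (X=0, W=0, U=1, Y=1, Z=0) weight 1/280
  (X=0, W=0, U=1, Y=1, Z=1) weight 1/840
  (X=0, W=0, U=1, Y=1, Z=2) weight 1/280
  (X=0, W=1, U=0, Y=0, Z=0) weight 1/70
  (X=0, W=1, U=0, Y=0, Z=1) weight 1/210
  (X=0, W=1, U=3, Y=0, Z=0) weight 1/70
  … 63 more
Group by U:
  weight(U=0) = 17/90
  weight(U=1) = 11/180
  weight(U=3) = 17/90
Total weight = 17/90 + 11/180 + 17/90 = 79/180
P(U=0 | obs) = 17/90 / 79/180 = 34/79
P(U=1 | obs) = 11/180 / 79/180 = 11/79
P(U=3 | obs) = 17/90 / 79/180 = 34/79

P(U = 3 | obs) = 34/79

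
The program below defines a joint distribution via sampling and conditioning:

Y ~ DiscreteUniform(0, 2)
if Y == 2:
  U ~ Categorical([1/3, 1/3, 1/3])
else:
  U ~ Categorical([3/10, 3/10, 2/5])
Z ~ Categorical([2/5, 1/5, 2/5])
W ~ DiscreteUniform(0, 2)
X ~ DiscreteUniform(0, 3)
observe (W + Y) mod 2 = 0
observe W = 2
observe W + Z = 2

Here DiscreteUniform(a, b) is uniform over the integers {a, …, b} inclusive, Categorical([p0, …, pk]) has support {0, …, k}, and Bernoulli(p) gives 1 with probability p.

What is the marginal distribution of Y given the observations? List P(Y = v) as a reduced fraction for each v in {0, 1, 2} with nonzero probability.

Enumerate traces; 24 have nonzero weight after conditioning:
  (Y=0, U=0, Z=0, W=2, X=0) weight 1/300
  (Y=0, U=0, Z=0, W=2, X=1) weight 1/300
  (Y=0, U=0, Z=0, W=2, X=2) weight 1/300
  (Y=0, U=0, Z=0, W=2, X=3) weight 1/300
  (Y=0, U=1, Z=0, W=2, X=0) weight 1/300
  (Y=0, U=1, Z=0, W=2, X=1) weight 1/300
  (Y=0, U=1, Z=0, W=2, X=2) weight 1/300
  (Y=0, U=1, Z=0, W=2, X=3) weight 1/300
  (Y=2, U=0, Z=0, W=2, X=0) weight 1/270
  … 15 more
Group by Y:
  weight(Y=0) = 2/45
  weight(Y=2) = 2/45
Total weight = 2/45 + 2/45 = 4/45
P(Y=0 | obs) = 2/45 / 4/45 = 1/2
P(Y=2 | obs) = 2/45 / 4/45 = 1/2

P(Y=0) = 1/2, P(Y=2) = 1/2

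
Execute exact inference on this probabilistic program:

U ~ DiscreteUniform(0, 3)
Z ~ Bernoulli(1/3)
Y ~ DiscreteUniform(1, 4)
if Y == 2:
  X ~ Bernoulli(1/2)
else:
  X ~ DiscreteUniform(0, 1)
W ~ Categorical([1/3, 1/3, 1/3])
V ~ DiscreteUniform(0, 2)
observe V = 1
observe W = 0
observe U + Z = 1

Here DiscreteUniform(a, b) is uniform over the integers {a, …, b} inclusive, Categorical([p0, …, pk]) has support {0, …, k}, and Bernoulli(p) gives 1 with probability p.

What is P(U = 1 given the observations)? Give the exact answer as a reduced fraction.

P(U = 1 | obs) = 2/3

Enumerate traces; 16 have nonzero weight after conditioning:
  (U=0, Z=1, Y=1, X=0, W=0, V=1) weight 1/864
  (U=0, Z=1, Y=1, X=1, W=0, V=1) weight 1/864
  (U=0, Z=1, Y=2, X=0, W=0, V=1) weight 1/864
  (U=0, Z=1, Y=2, X=1, W=0, V=1) weight 1/864
  (U=0, Z=1, Y=3, X=0, W=0, V=1) weight 1/864
  (U=0, Z=1, Y=3, X=1, W=0, V=1) weight 1/864
  (U=0, Z=1, Y=4, X=0, W=0, V=1) weight 1/864
  (U=0, Z=1, Y=4, X=1, W=0, V=1) weight 1/864
  (U=1, Z=0, Y=1, X=0, W=0, V=1) weight 1/432
  … 7 more
Group by U:
  weight(U=0) = 1/108
  weight(U=1) = 1/54
Total weight = 1/108 + 1/54 = 1/36
P(U=0 | obs) = 1/108 / 1/36 = 1/3
P(U=1 | obs) = 1/54 / 1/36 = 2/3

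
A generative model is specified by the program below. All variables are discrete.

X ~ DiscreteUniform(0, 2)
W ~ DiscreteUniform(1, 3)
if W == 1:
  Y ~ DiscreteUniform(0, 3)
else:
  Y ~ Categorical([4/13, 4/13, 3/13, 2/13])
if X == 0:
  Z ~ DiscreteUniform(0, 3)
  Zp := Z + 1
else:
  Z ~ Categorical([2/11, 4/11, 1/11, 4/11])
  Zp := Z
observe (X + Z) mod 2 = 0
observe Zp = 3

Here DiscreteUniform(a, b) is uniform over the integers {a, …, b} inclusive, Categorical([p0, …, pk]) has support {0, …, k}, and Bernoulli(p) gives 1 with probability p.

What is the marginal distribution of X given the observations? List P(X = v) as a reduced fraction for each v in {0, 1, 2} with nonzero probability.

Enumerate traces; 24 have nonzero weight after conditioning:
  (X=0, W=1, Y=0, Z=2) weight 1/144
  (X=0, W=1, Y=1, Z=2) weight 1/144
  (X=0, W=1, Y=2, Z=2) weight 1/144
  (X=0, W=1, Y=3, Z=2) weight 1/144
  (X=0, W=2, Y=0, Z=2) weight 1/117
  (X=0, W=2, Y=1, Z=2) weight 1/117
  (X=0, W=2, Y=2, Z=2) weight 1/156
  (X=0, W=2, Y=3, Z=2) weight 1/234
  (X=1, W=1, Y=0, Z=3) weight 1/99
  … 15 more
Group by X:
  weight(X=0) = 1/12
  weight(X=1) = 4/33
Total weight = 1/12 + 4/33 = 9/44
P(X=0 | obs) = 1/12 / 9/44 = 11/27
P(X=1 | obs) = 4/33 / 9/44 = 16/27

P(X=0) = 11/27, P(X=1) = 16/27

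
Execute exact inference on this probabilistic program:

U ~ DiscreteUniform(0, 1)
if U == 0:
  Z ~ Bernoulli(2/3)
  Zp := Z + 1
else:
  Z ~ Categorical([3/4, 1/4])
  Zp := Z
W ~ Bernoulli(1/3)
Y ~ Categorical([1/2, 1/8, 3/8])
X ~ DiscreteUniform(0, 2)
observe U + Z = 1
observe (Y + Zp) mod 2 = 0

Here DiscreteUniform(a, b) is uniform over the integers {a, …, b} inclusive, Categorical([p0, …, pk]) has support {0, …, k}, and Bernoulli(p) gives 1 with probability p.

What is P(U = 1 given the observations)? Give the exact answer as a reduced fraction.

Enumerate traces; 24 have nonzero weight after conditioning:
  (U=0, Z=1, W=0, Y=0, X=0) weight 1/27
  (U=0, Z=1, W=0, Y=0, X=1) weight 1/27
  (U=0, Z=1, W=0, Y=0, X=2) weight 1/27
  (U=0, Z=1, W=0, Y=2, X=0) weight 1/36
  (U=0, Z=1, W=0, Y=2, X=1) weight 1/36
  (U=0, Z=1, W=0, Y=2, X=2) weight 1/36
  (U=0, Z=1, W=1, Y=0, X=0) weight 1/54
  (U=0, Z=1, W=1, Y=0, X=1) weight 1/54
  (U=1, Z=0, W=0, Y=0, X=0) weight 1/24
  … 15 more
Group by U:
  weight(U=0) = 7/24
  weight(U=1) = 21/64
Total weight = 7/24 + 21/64 = 119/192
P(U=0 | obs) = 7/24 / 119/192 = 8/17
P(U=1 | obs) = 21/64 / 119/192 = 9/17

P(U = 1 | obs) = 9/17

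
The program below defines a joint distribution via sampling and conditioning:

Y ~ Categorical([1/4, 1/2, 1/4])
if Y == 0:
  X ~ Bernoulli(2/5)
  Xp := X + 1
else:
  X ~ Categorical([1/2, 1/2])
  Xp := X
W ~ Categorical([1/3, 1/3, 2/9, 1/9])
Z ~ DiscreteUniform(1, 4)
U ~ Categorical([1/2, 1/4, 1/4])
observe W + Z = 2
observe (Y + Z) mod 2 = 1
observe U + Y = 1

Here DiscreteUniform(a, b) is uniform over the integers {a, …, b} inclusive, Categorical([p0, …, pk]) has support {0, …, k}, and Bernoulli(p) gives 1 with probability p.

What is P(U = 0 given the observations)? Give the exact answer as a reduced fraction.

P(U = 0 | obs) = 4/5

Enumerate traces; 4 have nonzero weight after conditioning:
  (Y=0, X=0, W=1, Z=1, U=1) weight 1/320
  (Y=0, X=1, W=1, Z=1, U=1) weight 1/480
  (Y=1, X=0, W=0, Z=2, U=0) weight 1/96
  (Y=1, X=1, W=0, Z=2, U=0) weight 1/96
Group by U:
  weight(U=0) = 1/48
  weight(U=1) = 1/192
Total weight = 1/48 + 1/192 = 5/192
P(U=0 | obs) = 1/48 / 5/192 = 4/5
P(U=1 | obs) = 1/192 / 5/192 = 1/5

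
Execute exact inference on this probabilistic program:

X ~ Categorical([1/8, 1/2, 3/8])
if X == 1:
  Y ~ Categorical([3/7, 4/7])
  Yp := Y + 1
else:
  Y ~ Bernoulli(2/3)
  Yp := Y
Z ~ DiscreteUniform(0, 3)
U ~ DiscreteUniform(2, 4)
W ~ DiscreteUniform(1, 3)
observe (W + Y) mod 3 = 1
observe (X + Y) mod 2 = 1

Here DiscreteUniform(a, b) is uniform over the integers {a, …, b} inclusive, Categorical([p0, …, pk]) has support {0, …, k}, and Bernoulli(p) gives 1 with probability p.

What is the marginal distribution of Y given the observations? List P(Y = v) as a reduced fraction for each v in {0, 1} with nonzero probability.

P(Y=0) = 9/23, P(Y=1) = 14/23

Enumerate traces; 36 have nonzero weight after conditioning:
  (X=0, Y=1, Z=0, U=2, W=3) weight 1/432
  (X=0, Y=1, Z=0, U=3, W=3) weight 1/432
  (X=0, Y=1, Z=0, U=4, W=3) weight 1/432
  (X=0, Y=1, Z=1, U=2, W=3) weight 1/432
  (X=0, Y=1, Z=1, U=3, W=3) weight 1/432
  (X=0, Y=1, Z=1, U=4, W=3) weight 1/432
  (X=0, Y=1, Z=2, U=2, W=3) weight 1/432
  (X=0, Y=1, Z=2, U=3, W=3) weight 1/432
  (X=1, Y=0, Z=0, U=2, W=1) weight 1/168
  … 27 more
Group by Y:
  weight(Y=0) = 1/14
  weight(Y=1) = 1/9
Total weight = 1/14 + 1/9 = 23/126
P(Y=0 | obs) = 1/14 / 23/126 = 9/23
P(Y=1 | obs) = 1/9 / 23/126 = 14/23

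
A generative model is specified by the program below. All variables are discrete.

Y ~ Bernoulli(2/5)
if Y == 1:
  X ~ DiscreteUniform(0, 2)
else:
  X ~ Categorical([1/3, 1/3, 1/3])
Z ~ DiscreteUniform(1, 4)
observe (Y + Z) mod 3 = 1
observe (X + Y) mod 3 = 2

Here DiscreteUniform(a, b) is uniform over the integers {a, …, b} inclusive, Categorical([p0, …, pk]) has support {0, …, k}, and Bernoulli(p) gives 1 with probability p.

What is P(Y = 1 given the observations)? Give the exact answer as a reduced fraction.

P(Y = 1 | obs) = 1/4

Enumerate traces; 3 have nonzero weight after conditioning:
  (Y=0, X=2, Z=1) weight 1/20
  (Y=0, X=2, Z=4) weight 1/20
  (Y=1, X=1, Z=3) weight 1/30
Group by Y:
  weight(Y=0) = 1/10
  weight(Y=1) = 1/30
Total weight = 1/10 + 1/30 = 2/15
P(Y=0 | obs) = 1/10 / 2/15 = 3/4
P(Y=1 | obs) = 1/30 / 2/15 = 1/4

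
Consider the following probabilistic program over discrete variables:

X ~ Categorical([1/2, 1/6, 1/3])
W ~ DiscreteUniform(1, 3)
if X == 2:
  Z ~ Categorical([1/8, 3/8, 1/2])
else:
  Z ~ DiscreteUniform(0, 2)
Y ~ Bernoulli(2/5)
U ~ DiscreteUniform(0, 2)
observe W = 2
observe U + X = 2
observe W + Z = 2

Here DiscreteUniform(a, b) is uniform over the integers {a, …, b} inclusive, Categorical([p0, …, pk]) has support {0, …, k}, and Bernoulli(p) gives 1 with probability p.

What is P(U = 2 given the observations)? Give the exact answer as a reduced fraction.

Enumerate traces; 6 have nonzero weight after conditioning:
  (X=0, W=2, Z=0, Y=0, U=2) weight 1/90
  (X=0, W=2, Z=0, Y=1, U=2) weight 1/135
  (X=1, W=2, Z=0, Y=0, U=1) weight 1/270
  (X=1, W=2, Z=0, Y=1, U=1) weight 1/405
  (X=2, W=2, Z=0, Y=0, U=0) weight 1/360
  (X=2, W=2, Z=0, Y=1, U=0) weight 1/540
Group by U:
  weight(U=0) = 1/216
  weight(U=1) = 1/162
  weight(U=2) = 1/54
Total weight = 1/216 + 1/162 + 1/54 = 19/648
P(U=0 | obs) = 1/216 / 19/648 = 3/19
P(U=1 | obs) = 1/162 / 19/648 = 4/19
P(U=2 | obs) = 1/54 / 19/648 = 12/19

P(U = 2 | obs) = 12/19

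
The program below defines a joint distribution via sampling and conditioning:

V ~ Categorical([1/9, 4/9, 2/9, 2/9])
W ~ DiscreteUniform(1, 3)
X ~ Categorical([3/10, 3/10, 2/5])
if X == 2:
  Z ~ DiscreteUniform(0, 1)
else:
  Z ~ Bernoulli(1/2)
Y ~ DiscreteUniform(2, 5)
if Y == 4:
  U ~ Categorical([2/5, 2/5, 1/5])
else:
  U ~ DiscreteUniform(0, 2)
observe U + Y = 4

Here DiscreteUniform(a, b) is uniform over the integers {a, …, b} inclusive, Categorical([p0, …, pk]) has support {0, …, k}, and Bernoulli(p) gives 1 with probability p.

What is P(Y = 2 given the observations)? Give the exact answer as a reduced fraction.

Enumerate traces; 216 have nonzero weight after conditioning:
  (V=0, W=1, X=0, Z=0, Y=2, U=2) weight 1/2160
  (V=0, W=1, X=0, Z=0, Y=3, U=1) weight 1/2160
  (V=0, W=1, X=0, Z=0, Y=4, U=0) weight 1/1800
  (V=0, W=1, X=0, Z=1, Y=2, U=2) weight 1/2160
  (V=0, W=1, X=0, Z=1, Y=3, U=1) weight 1/2160
  (V=0, W=1, X=0, Z=1, Y=4, U=0) weight 1/1800
  (V=0, W=1, X=1, Z=0, Y=2, U=2) weight 1/2160
  (V=0, W=1, X=1, Z=0, Y=3, U=1) weight 1/2160
  … 208 more
Group by Y:
  weight(Y=2) = 1/12
  weight(Y=3) = 1/12
  weight(Y=4) = 1/10
Total weight = 1/12 + 1/12 + 1/10 = 4/15
P(Y=2 | obs) = 1/12 / 4/15 = 5/16
P(Y=3 | obs) = 1/12 / 4/15 = 5/16
P(Y=4 | obs) = 1/10 / 4/15 = 3/8

P(Y = 2 | obs) = 5/16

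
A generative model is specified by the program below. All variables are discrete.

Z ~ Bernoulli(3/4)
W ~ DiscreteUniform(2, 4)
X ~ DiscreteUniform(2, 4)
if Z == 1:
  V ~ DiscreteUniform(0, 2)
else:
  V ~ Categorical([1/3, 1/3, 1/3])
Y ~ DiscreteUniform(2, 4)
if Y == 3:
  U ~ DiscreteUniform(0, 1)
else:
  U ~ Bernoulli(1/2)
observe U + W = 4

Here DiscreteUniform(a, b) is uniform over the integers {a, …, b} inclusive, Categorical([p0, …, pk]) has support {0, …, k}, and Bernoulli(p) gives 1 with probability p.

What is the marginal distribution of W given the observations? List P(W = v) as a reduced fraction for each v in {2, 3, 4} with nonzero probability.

Enumerate traces; 108 have nonzero weight after conditioning:
  (Z=0, W=3, X=2, V=0, Y=2, U=1) weight 1/648
  (Z=0, W=3, X=2, V=0, Y=3, U=1) weight 1/648
  (Z=0, W=3, X=2, V=0, Y=4, U=1) weight 1/648
  (Z=0, W=3, X=2, V=1, Y=2, U=1) weight 1/648
  (Z=0, W=3, X=2, V=1, Y=3, U=1) weight 1/648
  (Z=0, W=3, X=2, V=1, Y=4, U=1) weight 1/648
  (Z=0, W=3, X=2, V=2, Y=2, U=1) weight 1/648
  (Z=0, W=3, X=2, V=2, Y=3, U=1) weight 1/648
  (Z=0, W=4, X=2, V=0, Y=2, U=0) weight 1/648
  … 99 more
Group by W:
  weight(W=3) = 1/6
  weight(W=4) = 1/6
Total weight = 1/6 + 1/6 = 1/3
P(W=3 | obs) = 1/6 / 1/3 = 1/2
P(W=4 | obs) = 1/6 / 1/3 = 1/2

P(W=3) = 1/2, P(W=4) = 1/2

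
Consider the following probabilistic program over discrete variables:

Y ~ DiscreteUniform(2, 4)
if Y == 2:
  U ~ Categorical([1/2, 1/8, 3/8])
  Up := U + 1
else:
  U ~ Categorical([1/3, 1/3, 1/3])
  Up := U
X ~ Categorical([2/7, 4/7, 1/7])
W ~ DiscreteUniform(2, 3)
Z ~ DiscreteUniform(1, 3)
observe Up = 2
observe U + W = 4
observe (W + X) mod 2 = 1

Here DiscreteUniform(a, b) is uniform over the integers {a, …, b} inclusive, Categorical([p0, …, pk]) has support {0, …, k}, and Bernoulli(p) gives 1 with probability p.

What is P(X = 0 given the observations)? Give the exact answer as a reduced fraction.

P(X = 0 | obs) = 6/73

Enumerate traces; 12 have nonzero weight after conditioning:
  (Y=2, U=1, X=0, W=3, Z=1) weight 1/504
  (Y=2, U=1, X=0, W=3, Z=2) weight 1/504
  (Y=2, U=1, X=0, W=3, Z=3) weight 1/504
  (Y=2, U=1, X=2, W=3, Z=1) weight 1/1008
  (Y=2, U=1, X=2, W=3, Z=2) weight 1/1008
  (Y=2, U=1, X=2, W=3, Z=3) weight 1/1008
  (Y=3, U=2, X=1, W=2, Z=1) weight 2/189
  (Y=3, U=2, X=1, W=2, Z=2) weight 2/189
  … 4 more
Group by X:
  weight(X=0) = 1/168
  weight(X=1) = 4/63
  weight(X=2) = 1/336
Total weight = 1/168 + 4/63 + 1/336 = 73/1008
P(X=0 | obs) = 1/168 / 73/1008 = 6/73
P(X=1 | obs) = 4/63 / 73/1008 = 64/73
P(X=2 | obs) = 1/336 / 73/1008 = 3/73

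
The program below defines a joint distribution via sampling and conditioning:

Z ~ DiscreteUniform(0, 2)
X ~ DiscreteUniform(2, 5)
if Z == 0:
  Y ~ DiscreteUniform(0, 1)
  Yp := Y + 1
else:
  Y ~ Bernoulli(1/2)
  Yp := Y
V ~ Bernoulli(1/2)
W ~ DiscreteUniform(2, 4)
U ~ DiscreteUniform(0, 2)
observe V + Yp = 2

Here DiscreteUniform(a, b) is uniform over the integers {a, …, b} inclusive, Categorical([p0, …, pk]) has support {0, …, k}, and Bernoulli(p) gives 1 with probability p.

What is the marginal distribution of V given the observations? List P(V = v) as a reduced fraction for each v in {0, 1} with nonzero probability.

Enumerate traces; 144 have nonzero weight after conditioning:
  (Z=0, X=2, Y=0, V=1, W=2, U=0) weight 1/432
  (Z=0, X=2, Y=0, V=1, W=2, U=1) weight 1/432
  (Z=0, X=2, Y=0, V=1, W=2, U=2) weight 1/432
  (Z=0, X=2, Y=0, V=1, W=3, U=0) weight 1/432
  (Z=0, X=2, Y=0, V=1, W=3, U=1) weight 1/432
  (Z=0, X=2, Y=0, V=1, W=3, U=2) weight 1/432
  (Z=0, X=2, Y=0, V=1, W=4, U=0) weight 1/432
  (Z=0, X=2, Y=0, V=1, W=4, U=1) weight 1/432
  (Z=0, X=2, Y=1, V=0, W=2, U=0) weight 1/432
  … 135 more
Group by V:
  weight(V=0) = 1/12
  weight(V=1) = 1/4
Total weight = 1/12 + 1/4 = 1/3
P(V=0 | obs) = 1/12 / 1/3 = 1/4
P(V=1 | obs) = 1/4 / 1/3 = 3/4

P(V=0) = 1/4, P(V=1) = 3/4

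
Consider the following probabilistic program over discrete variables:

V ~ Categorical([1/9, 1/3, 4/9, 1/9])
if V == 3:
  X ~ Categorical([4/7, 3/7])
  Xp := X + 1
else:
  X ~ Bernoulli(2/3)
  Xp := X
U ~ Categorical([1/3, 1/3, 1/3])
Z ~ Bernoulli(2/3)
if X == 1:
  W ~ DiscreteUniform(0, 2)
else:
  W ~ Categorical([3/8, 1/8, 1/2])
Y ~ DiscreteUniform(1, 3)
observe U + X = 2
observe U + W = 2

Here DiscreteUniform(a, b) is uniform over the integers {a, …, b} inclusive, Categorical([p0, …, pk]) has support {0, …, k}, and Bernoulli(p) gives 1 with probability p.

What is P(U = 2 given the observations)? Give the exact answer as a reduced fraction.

Enumerate traces; 48 have nonzero weight after conditioning:
  (V=0, X=0, U=2, Z=0, W=0, Y=1) weight 1/1944
  (V=0, X=0, U=2, Z=0, W=0, Y=2) weight 1/1944
  (V=0, X=0, U=2, Z=0, W=0, Y=3) weight 1/1944
  (V=0, X=0, U=2, Z=1, W=0, Y=1) weight 1/972
  (V=0, X=0, U=2, Z=1, W=0, Y=2) weight 1/972
  (V=0, X=0, U=2, Z=1, W=0, Y=3) weight 1/972
  (V=0, X=1, U=1, Z=0, W=1, Y=1) weight 2/2187
  (V=0, X=1, U=1, Z=0, W=1, Y=2) weight 2/2187
  … 40 more
Group by U:
  weight(U=1) = 121/1701
  weight(U=2) = 17/378
Total weight = 121/1701 + 17/378 = 395/3402
P(U=1 | obs) = 121/1701 / 395/3402 = 242/395
P(U=2 | obs) = 17/378 / 395/3402 = 153/395

P(U = 2 | obs) = 153/395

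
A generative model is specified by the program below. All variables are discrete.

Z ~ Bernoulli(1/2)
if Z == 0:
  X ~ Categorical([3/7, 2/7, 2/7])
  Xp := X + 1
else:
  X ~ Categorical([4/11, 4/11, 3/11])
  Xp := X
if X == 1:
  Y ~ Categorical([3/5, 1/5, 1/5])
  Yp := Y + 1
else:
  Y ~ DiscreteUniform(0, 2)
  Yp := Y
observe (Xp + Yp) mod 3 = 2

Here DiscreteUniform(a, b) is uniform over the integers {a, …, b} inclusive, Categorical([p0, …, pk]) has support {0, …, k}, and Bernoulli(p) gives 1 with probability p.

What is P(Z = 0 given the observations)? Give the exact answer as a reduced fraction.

P(Z = 0 | obs) = 341/838

Enumerate traces; 6 have nonzero weight after conditioning:
  (Z=0, X=0, Y=1) weight 1/14
  (Z=0, X=1, Y=2) weight 1/35
  (Z=0, X=2, Y=2) weight 1/21
  (Z=1, X=0, Y=2) weight 2/33
  (Z=1, X=1, Y=0) weight 6/55
  (Z=1, X=2, Y=0) weight 1/22
Group by Z:
  weight(Z=0) = 31/210
  weight(Z=1) = 71/330
Total weight = 31/210 + 71/330 = 419/1155
P(Z=0 | obs) = 31/210 / 419/1155 = 341/838
P(Z=1 | obs) = 71/330 / 419/1155 = 497/838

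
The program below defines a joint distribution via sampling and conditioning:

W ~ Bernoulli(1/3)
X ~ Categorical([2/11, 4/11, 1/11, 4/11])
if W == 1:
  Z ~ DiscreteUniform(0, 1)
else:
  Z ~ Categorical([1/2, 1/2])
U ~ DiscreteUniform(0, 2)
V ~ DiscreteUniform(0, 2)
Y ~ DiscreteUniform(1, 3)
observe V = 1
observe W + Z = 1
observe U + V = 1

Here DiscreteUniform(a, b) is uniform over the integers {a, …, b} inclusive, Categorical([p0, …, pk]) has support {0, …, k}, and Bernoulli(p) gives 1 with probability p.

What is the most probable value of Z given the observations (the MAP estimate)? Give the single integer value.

argmax_v P(Z = v | obs) = 1

Enumerate traces; 24 have nonzero weight after conditioning:
  (W=0, X=0, Z=1, U=0, V=1, Y=1) weight 2/891
  (W=0, X=0, Z=1, U=0, V=1, Y=2) weight 2/891
  (W=0, X=0, Z=1, U=0, V=1, Y=3) weight 2/891
  (W=0, X=1, Z=1, U=0, V=1, Y=1) weight 4/891
  (W=0, X=1, Z=1, U=0, V=1, Y=2) weight 4/891
  (W=0, X=1, Z=1, U=0, V=1, Y=3) weight 4/891
  (W=0, X=2, Z=1, U=0, V=1, Y=1) weight 1/891
  (W=0, X=2, Z=1, U=0, V=1, Y=2) weight 1/891
  (W=1, X=0, Z=0, U=0, V=1, Y=1) weight 1/891
  … 15 more
Group by Z:
  weight(Z=0) = 1/54
  weight(Z=1) = 1/27
Total weight = 1/54 + 1/27 = 1/18
P(Z=0 | obs) = 1/54 / 1/18 = 1/3
P(Z=1 | obs) = 1/27 / 1/18 = 2/3
argmax = 1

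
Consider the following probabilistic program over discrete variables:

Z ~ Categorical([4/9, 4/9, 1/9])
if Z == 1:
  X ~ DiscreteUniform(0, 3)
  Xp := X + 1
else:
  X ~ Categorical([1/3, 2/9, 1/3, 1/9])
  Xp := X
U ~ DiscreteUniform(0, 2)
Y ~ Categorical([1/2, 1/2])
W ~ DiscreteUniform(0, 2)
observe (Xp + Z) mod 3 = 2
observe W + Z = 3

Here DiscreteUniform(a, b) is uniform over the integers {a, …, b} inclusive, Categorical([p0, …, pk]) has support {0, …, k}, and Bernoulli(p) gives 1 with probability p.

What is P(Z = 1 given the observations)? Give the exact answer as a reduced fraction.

P(Z = 1 | obs) = 9/11

Enumerate traces; 24 have nonzero weight after conditioning:
  (Z=1, X=0, U=0, Y=0, W=2) weight 1/162
  (Z=1, X=0, U=0, Y=1, W=2) weight 1/162
  (Z=1, X=0, U=1, Y=0, W=2) weight 1/162
  (Z=1, X=0, U=1, Y=1, W=2) weight 1/162
  (Z=1, X=0, U=2, Y=0, W=2) weight 1/162
  (Z=1, X=0, U=2, Y=1, W=2) weight 1/162
  (Z=1, X=3, U=0, Y=0, W=2) weight 1/162
  (Z=1, X=3, U=0, Y=1, W=2) weight 1/162
  (Z=2, X=0, U=0, Y=0, W=1) weight 1/486
  … 15 more
Group by Z:
  weight(Z=1) = 2/27
  weight(Z=2) = 4/243
Total weight = 2/27 + 4/243 = 22/243
P(Z=1 | obs) = 2/27 / 22/243 = 9/11
P(Z=2 | obs) = 4/243 / 22/243 = 2/11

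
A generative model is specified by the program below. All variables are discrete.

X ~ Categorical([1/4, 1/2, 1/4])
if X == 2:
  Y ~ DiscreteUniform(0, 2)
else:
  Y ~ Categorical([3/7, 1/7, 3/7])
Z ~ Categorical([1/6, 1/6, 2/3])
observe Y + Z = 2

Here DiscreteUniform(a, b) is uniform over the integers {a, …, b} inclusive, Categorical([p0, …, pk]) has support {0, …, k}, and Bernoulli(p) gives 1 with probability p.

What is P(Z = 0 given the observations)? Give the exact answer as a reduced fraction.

P(Z = 0 | obs) = 17/93

Enumerate traces; 9 have nonzero weight after conditioning:
  (X=0, Y=0, Z=2) weight 1/14
  (X=0, Y=1, Z=1) weight 1/168
  (X=0, Y=2, Z=0) weight 1/56
  (X=1, Y=0, Z=2) weight 1/7
  (X=1, Y=1, Z=1) weight 1/84
  (X=1, Y=2, Z=0) weight 1/28
  (X=2, Y=0, Z=2) weight 1/18
  (X=2, Y=1, Z=1) weight 1/72
  … 1 more
Group by Z:
  weight(Z=0) = 17/252
  weight(Z=1) = 2/63
  weight(Z=2) = 17/63
Total weight = 17/252 + 2/63 + 17/63 = 31/84
P(Z=0 | obs) = 17/252 / 31/84 = 17/93
P(Z=1 | obs) = 2/63 / 31/84 = 8/93
P(Z=2 | obs) = 17/63 / 31/84 = 68/93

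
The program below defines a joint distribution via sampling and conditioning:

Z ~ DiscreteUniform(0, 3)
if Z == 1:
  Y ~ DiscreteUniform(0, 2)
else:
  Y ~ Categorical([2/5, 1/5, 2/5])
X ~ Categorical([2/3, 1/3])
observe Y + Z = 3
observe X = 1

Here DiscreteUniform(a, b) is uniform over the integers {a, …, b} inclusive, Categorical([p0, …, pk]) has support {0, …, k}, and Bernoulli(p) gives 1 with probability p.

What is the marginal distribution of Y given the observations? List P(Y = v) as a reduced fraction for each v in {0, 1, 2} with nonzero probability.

P(Y=0) = 3/7, P(Y=1) = 3/14, P(Y=2) = 5/14

Enumerate traces; 3 have nonzero weight after conditioning:
  (Z=1, Y=2, X=1) weight 1/36
  (Z=2, Y=1, X=1) weight 1/60
  (Z=3, Y=0, X=1) weight 1/30
Group by Y:
  weight(Y=0) = 1/30
  weight(Y=1) = 1/60
  weight(Y=2) = 1/36
Total weight = 1/30 + 1/60 + 1/36 = 7/90
P(Y=0 | obs) = 1/30 / 7/90 = 3/7
P(Y=1 | obs) = 1/60 / 7/90 = 3/14
P(Y=2 | obs) = 1/36 / 7/90 = 5/14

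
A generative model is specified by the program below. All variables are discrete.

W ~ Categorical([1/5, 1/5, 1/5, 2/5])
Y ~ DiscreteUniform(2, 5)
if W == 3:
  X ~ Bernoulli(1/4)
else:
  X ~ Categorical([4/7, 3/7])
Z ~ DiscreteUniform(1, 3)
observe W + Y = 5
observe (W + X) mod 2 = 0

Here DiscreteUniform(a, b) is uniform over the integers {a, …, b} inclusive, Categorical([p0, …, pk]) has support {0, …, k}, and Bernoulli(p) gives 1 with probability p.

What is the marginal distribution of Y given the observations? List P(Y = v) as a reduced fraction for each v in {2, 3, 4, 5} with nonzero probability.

Enumerate traces; 12 have nonzero weight after conditioning:
  (W=0, Y=5, X=0, Z=1) weight 1/105
  (W=0, Y=5, X=0, Z=2) weight 1/105
  (W=0, Y=5, X=0, Z=3) weight 1/105
  (W=1, Y=4, X=1, Z=1) weight 1/140
  (W=1, Y=4, X=1, Z=2) weight 1/140
  (W=1, Y=4, X=1, Z=3) weight 1/140
  (W=2, Y=3, X=0, Z=1) weight 1/105
  (W=2, Y=3, X=0, Z=2) weight 1/105
  (W=3, Y=2, X=1, Z=1) weight 1/120
  … 3 more
Group by Y:
  weight(Y=2) = 1/40
  weight(Y=3) = 1/35
  weight(Y=4) = 3/140
  weight(Y=5) = 1/35
Total weight = 1/40 + 1/35 + 3/140 + 1/35 = 29/280
P(Y=2 | obs) = 1/40 / 29/280 = 7/29
P(Y=3 | obs) = 1/35 / 29/280 = 8/29
P(Y=4 | obs) = 3/140 / 29/280 = 6/29
P(Y=5 | obs) = 1/35 / 29/280 = 8/29

P(Y=2) = 7/29, P(Y=3) = 8/29, P(Y=4) = 6/29, P(Y=5) = 8/29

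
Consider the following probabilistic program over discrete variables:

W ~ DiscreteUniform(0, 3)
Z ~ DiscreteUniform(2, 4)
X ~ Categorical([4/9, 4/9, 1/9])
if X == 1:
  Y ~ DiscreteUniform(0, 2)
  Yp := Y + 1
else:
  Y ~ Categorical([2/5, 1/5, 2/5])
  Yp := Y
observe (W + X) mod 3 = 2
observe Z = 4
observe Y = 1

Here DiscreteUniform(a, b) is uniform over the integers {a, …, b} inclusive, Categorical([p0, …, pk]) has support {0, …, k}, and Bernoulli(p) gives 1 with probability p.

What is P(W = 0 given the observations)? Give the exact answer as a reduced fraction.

P(W = 0 | obs) = 3/38

Enumerate traces; 4 have nonzero weight after conditioning:
  (W=0, Z=4, X=2, Y=1) weight 1/540
  (W=1, Z=4, X=1, Y=1) weight 1/81
  (W=2, Z=4, X=0, Y=1) weight 1/135
  (W=3, Z=4, X=2, Y=1) weight 1/540
Group by W:
  weight(W=0) = 1/540
  weight(W=1) = 1/81
  weight(W=2) = 1/135
  weight(W=3) = 1/540
Total weight = 1/540 + 1/81 + 1/135 + 1/540 = 19/810
P(W=0 | obs) = 1/540 / 19/810 = 3/38
P(W=1 | obs) = 1/81 / 19/810 = 10/19
P(W=2 | obs) = 1/135 / 19/810 = 6/19
P(W=3 | obs) = 1/540 / 19/810 = 3/38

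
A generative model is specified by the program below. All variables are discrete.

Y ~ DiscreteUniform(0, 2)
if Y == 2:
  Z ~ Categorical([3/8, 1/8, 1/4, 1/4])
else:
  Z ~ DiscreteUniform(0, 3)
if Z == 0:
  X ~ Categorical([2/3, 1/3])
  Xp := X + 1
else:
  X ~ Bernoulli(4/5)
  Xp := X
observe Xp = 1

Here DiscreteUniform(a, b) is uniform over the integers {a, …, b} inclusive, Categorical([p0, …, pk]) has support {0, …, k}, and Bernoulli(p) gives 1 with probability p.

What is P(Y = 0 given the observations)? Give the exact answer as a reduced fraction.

P(Y = 0 | obs) = 46/137

Enumerate traces; 12 have nonzero weight after conditioning:
  (Y=0, Z=0, X=0) weight 1/18
  (Y=0, Z=1, X=1) weight 1/15
  (Y=0, Z=2, X=1) weight 1/15
  (Y=0, Z=3, X=1) weight 1/15
  (Y=1, Z=0, X=0) weight 1/18
  (Y=1, Z=1, X=1) weight 1/15
  (Y=1, Z=2, X=1) weight 1/15
  (Y=1, Z=3, X=1) weight 1/15
  (Y=2, Z=0, X=0) weight 1/12
  … 3 more
Group by Y:
  weight(Y=0) = 23/90
  weight(Y=1) = 23/90
  weight(Y=2) = 1/4
Total weight = 23/90 + 23/90 + 1/4 = 137/180
P(Y=0 | obs) = 23/90 / 137/180 = 46/137
P(Y=1 | obs) = 23/90 / 137/180 = 46/137
P(Y=2 | obs) = 1/4 / 137/180 = 45/137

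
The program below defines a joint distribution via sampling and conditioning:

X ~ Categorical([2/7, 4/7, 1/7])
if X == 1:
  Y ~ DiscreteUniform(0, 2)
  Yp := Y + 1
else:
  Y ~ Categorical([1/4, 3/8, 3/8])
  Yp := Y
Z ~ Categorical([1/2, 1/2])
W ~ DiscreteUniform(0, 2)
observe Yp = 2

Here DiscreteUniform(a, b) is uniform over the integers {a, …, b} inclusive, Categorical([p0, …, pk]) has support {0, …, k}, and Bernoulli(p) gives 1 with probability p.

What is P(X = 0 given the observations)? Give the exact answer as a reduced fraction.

Enumerate traces; 18 have nonzero weight after conditioning:
  (X=0, Y=2, Z=0, W=0) weight 1/56
  (X=0, Y=2, Z=0, W=1) weight 1/56
  (X=0, Y=2, Z=0, W=2) weight 1/56
  (X=0, Y=2, Z=1, W=0) weight 1/56
  (X=0, Y=2, Z=1, W=1) weight 1/56
  (X=0, Y=2, Z=1, W=2) weight 1/56
  (X=1, Y=1, Z=0, W=0) weight 2/63
  (X=1, Y=1, Z=0, W=1) weight 2/63
  (X=2, Y=2, Z=0, W=0) weight 1/112
  … 9 more
Group by X:
  weight(X=0) = 3/28
  weight(X=1) = 4/21
  weight(X=2) = 3/56
Total weight = 3/28 + 4/21 + 3/56 = 59/168
P(X=0 | obs) = 3/28 / 59/168 = 18/59
P(X=1 | obs) = 4/21 / 59/168 = 32/59
P(X=2 | obs) = 3/56 / 59/168 = 9/59

P(X = 0 | obs) = 18/59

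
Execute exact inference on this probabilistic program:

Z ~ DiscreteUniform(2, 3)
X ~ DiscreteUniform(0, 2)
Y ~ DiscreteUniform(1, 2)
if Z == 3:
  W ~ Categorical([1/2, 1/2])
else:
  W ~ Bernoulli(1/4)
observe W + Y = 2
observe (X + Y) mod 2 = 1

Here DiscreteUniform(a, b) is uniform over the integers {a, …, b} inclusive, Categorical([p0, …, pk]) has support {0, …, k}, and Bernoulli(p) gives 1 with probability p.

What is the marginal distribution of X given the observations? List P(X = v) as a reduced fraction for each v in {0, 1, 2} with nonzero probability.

P(X=0) = 3/11, P(X=1) = 5/11, P(X=2) = 3/11

Enumerate traces; 6 have nonzero weight after conditioning:
  (Z=2, X=0, Y=1, W=1) weight 1/48
  (Z=2, X=1, Y=2, W=0) weight 1/16
  (Z=2, X=2, Y=1, W=1) weight 1/48
  (Z=3, X=0, Y=1, W=1) weight 1/24
  (Z=3, X=1, Y=2, W=0) weight 1/24
  (Z=3, X=2, Y=1, W=1) weight 1/24
Group by X:
  weight(X=0) = 1/16
  weight(X=1) = 5/48
  weight(X=2) = 1/16
Total weight = 1/16 + 5/48 + 1/16 = 11/48
P(X=0 | obs) = 1/16 / 11/48 = 3/11
P(X=1 | obs) = 5/48 / 11/48 = 5/11
P(X=2 | obs) = 1/16 / 11/48 = 3/11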